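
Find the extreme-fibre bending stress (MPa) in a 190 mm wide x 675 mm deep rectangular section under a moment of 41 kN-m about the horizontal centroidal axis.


I = b * h^3 / 12 = 190 * 675^3 / 12 = 4869492187.5 mm^4
y = h / 2 = 675 / 2 = 337.5 mm
M = 41 kN-m = 41000000.0 N-mm
sigma = M * y / I = 41000000.0 * 337.5 / 4869492187.5
= 2.84 MPa

2.84 MPa


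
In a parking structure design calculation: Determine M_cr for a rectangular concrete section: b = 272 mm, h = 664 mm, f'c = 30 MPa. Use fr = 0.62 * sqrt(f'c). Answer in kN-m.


fr = 0.62 * sqrt(30) = 0.62 * 5.4772 = 3.3959 MPa
I = 272 * 664^3 / 12 = 6635778730.67 mm^4
y_t = 332.0 mm
M_cr = fr * I / y_t = 3.3959 * 6635778730.67 / 332.0 N-mm
= 67.8744 kN-m

67.8744 kN-m


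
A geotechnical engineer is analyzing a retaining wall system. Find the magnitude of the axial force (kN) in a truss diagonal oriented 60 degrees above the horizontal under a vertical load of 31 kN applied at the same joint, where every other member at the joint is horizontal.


At the joint, only the diagonal has a vertical component, so vertical equilibrium gives:
F * sin(60) = 31
F = 31 / sin(60)
= 31 / 0.866025
= 35.8 kN

35.8 kN


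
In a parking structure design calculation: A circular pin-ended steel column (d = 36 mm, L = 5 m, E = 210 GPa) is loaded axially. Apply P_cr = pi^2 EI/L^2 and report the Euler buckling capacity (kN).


I = pi * d^4 / 64 = 82447.96 mm^4
L = 5000.0 mm
P_cr = pi^2 * E * I / L^2
= 9.8696 * 210000.0 * 82447.96 / 5000.0^2
= 6835.32 N = 6.8353 kN

6.8353 kN


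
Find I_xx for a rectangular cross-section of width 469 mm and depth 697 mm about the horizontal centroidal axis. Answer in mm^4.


I = b * h^3 / 12
= 469 * 697^3 / 12
= 469 * 338608873 / 12
= 13233963453.08 mm^4

13233963453.08 mm^4


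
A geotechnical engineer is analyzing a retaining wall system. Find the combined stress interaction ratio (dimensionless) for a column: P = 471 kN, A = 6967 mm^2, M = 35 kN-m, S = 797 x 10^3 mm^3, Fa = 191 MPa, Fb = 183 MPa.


f_a = P / A = 471000.0 / 6967 = 67.6044 MPa
f_b = M / S = 35000000.0 / 797000.0 = 43.9147 MPa
Ratio = f_a / Fa + f_b / Fb
= 67.6044 / 191 + 43.9147 / 183
= 0.5939 (dimensionless)

0.5939 (dimensionless)


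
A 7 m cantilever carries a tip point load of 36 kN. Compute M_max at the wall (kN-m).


For a cantilever with a point load at the free end:
M_max = P * L = 36 * 7 = 252 kN-m

252 kN-m


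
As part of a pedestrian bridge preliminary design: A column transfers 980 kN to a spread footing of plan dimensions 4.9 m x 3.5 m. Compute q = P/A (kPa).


A = 4.9 * 3.5 = 17.15 m^2
q = P / A = 980 / 17.15
= 57.1429 kPa

57.1429 kPa


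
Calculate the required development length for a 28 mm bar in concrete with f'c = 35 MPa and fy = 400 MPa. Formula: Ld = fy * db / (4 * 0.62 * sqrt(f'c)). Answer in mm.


Ld = (fy * db) / (4 * 0.62 * sqrt(f'c))
= (400 * 28) / (4 * 0.62 * sqrt(35))
= 11200 / 14.6719
= 763.37 mm

763.37 mm


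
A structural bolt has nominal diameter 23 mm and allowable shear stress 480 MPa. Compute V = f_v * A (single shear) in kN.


A = pi * d^2 / 4 = pi * 23^2 / 4 = 415.4756 mm^2
V = f_v * A / 1000 = 480 * 415.4756 / 1000
= 199.4283 kN

199.4283 kN


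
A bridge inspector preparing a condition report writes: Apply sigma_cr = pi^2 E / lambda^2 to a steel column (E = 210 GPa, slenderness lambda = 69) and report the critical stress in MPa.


sigma_cr = pi^2 * E / lambda^2
= 9.8696 * 210000.0 / 69^2
= 9.8696 * 210000.0 / 4761
= 435.3323 MPa

435.3323 MPa


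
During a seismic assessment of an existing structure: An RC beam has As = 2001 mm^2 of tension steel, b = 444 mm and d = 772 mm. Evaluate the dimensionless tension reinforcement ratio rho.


rho = As / (b * d)
= 2001 / (444 * 772)
= 2001 / 342768
= 0.005838 (dimensionless)

0.005838 (dimensionless)


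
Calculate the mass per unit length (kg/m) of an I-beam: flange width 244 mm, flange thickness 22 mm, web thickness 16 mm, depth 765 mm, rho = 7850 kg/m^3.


A_flanges = 2 * 244 * 22 = 10736 mm^2
A_web = (765 - 2 * 22) * 16 = 11536 mm^2
A_total = 10736 + 11536 = 22272 mm^2 = 0.022272 m^2
Weight = rho * A = 7850 * 0.022272 = 174.8352 kg/m

174.8352 kg/m


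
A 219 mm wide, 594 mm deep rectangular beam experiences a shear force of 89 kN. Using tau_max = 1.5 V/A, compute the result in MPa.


A = b * h = 219 * 594 = 130086 mm^2
V = 89 kN = 89000.0 N
tau_max = 1.5 * V / A = 1.5 * 89000.0 / 130086
= 1.0262 MPa

1.0262 MPa


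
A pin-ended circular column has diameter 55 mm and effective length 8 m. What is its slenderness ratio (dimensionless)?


Radius of gyration r = d / 4 = 55 / 4 = 13.75 mm
L_eff = 8000.0 mm
Slenderness ratio = L / r = 8000.0 / 13.75 = 581.82 (dimensionless)

581.82 (dimensionless)


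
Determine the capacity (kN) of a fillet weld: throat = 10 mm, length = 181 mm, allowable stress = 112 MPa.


Strength = throat * length * allowable stress
= 10 * 181 * 112 N
= 202720 N
= 202.72 kN

202.72 kN


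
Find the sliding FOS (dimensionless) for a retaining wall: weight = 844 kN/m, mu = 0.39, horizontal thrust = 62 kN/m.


Resisting force = mu * W = 0.39 * 844 = 329.16 kN/m
FOS = Resisting / Driving = 329.16 / 62
= 5.309 (dimensionless)

5.309 (dimensionless)


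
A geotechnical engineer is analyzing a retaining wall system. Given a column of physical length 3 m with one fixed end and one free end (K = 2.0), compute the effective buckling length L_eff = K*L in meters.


L_eff = K * L
= 2.0 * 3
= 6.0 m

6.0 m


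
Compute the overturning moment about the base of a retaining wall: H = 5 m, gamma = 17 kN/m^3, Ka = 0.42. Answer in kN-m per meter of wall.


Pa = 0.5 * Ka * gamma * H^2
= 0.5 * 0.42 * 17 * 5^2
= 89.25 kN/m
Arm = H / 3 = 5 / 3 = 1.6667 m
Mo = Pa * arm = Pa * H / 3 = 89.25 * 5 / 3 = 148.75 kN-m/m

148.75 kN-m/m


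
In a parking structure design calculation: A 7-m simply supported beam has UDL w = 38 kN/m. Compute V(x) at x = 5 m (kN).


R_A = w * L / 2 = 38 * 7 / 2 = 133.0 kN
V(x) = R_A - w * x = 133.0 - 38 * 5
= -57.0 kN

-57.0 kN


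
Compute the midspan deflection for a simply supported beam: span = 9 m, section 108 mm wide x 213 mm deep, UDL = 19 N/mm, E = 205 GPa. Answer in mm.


I = 108 * 213^3 / 12 = 86972373.0 mm^4
L = 9000.0 mm, w = 19 N/mm, E = 205000.0 MPa
delta = 5 * w * L^4 / (384 * E * I)
= 5 * 19 * 9000.0^4 / (384 * 205000.0 * 86972373.0)
= 91.0389 mm

91.0389 mm


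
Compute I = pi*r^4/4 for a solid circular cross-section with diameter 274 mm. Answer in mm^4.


r = d / 2 = 274 / 2 = 137.0 mm
I = pi * r^4 / 4 = pi * 137.0^4 / 4
= 276676421.54 mm^4

276676421.54 mm^4


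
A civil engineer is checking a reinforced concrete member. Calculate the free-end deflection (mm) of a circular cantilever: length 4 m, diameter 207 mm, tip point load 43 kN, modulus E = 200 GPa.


I = pi * d^4 / 64 = pi * 207^4 / 64 = 90126245.71 mm^4
L = 4000.0 mm, P = 43000.0 N, E = 200000.0 MPa
delta = P * L^3 / (3 * E * I)
= 43000.0 * 4000.0^3 / (3 * 200000.0 * 90126245.71)
= 50.8916 mm

50.8916 mm


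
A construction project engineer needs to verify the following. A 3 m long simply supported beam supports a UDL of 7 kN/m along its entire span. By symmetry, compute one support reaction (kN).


Total load = w * L = 7 * 3 = 21 kN
By symmetry, each reaction R = total / 2 = 21 / 2 = 10.5 kN

10.5 kN


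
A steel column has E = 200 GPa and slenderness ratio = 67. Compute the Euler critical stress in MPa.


sigma_cr = pi^2 * E / lambda^2
= 9.8696 * 200000.0 / 67^2
= 9.8696 * 200000.0 / 4489
= 439.724 MPa

439.724 MPa


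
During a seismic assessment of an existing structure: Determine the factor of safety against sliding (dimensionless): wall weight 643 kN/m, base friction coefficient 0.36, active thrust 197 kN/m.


Resisting force = mu * W = 0.36 * 643 = 231.48 kN/m
FOS = Resisting / Driving = 231.48 / 197
= 1.175 (dimensionless)

1.175 (dimensionless)


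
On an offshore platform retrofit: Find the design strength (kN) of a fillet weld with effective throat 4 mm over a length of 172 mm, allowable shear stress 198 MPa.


Strength = throat * length * allowable stress
= 4 * 172 * 198 N
= 136224 N
= 136.22 kN

136.22 kN


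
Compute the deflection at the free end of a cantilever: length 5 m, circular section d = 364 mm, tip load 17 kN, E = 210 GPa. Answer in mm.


I = pi * d^4 / 64 = pi * 364^4 / 64 = 861738374.79 mm^4
L = 5000.0 mm, P = 17000.0 N, E = 210000.0 MPa
delta = P * L^3 / (3 * E * I)
= 17000.0 * 5000.0^3 / (3 * 210000.0 * 861738374.79)
= 3.9142 mm

3.9142 mm


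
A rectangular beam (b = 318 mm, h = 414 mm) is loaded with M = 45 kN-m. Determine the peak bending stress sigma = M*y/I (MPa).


I = b * h^3 / 12 = 318 * 414^3 / 12 = 1880385516.0 mm^4
y = h / 2 = 414 / 2 = 207.0 mm
M = 45 kN-m = 45000000.0 N-mm
sigma = M * y / I = 45000000.0 * 207.0 / 1880385516.0
= 4.95 MPa

4.95 MPa


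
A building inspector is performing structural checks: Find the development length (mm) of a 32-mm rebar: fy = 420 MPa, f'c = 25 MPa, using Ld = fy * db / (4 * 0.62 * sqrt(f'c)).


Ld = (fy * db) / (4 * 0.62 * sqrt(f'c))
= (420 * 32) / (4 * 0.62 * sqrt(25))
= 13440 / 12.4
= 1083.87 mm

1083.87 mm


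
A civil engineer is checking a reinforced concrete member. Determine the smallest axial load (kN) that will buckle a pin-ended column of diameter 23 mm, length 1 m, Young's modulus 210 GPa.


I = pi * d^4 / 64 = 13736.66 mm^4
L = 1000.0 mm
P_cr = pi^2 * E * I / L^2
= 9.8696 * 210000.0 * 13736.66 / 1000.0^2
= 28470.84 N = 28.4708 kN

28.4708 kN


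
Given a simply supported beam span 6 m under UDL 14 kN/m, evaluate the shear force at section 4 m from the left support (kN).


R_A = w * L / 2 = 14 * 6 / 2 = 42.0 kN
V(x) = R_A - w * x = 42.0 - 14 * 4
= -14.0 kN

-14.0 kN


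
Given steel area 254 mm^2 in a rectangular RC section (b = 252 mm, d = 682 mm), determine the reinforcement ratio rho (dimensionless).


rho = As / (b * d)
= 254 / (252 * 682)
= 254 / 171864
= 0.001478 (dimensionless)

0.001478 (dimensionless)


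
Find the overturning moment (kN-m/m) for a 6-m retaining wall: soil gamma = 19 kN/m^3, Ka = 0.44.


Pa = 0.5 * Ka * gamma * H^2
= 0.5 * 0.44 * 19 * 6^2
= 150.48 kN/m
Arm = H / 3 = 6 / 3 = 2.0 m
Mo = Pa * arm = Pa * H / 3 = 150.48 * 6 / 3 = 300.96 kN-m/m

300.96 kN-m/m


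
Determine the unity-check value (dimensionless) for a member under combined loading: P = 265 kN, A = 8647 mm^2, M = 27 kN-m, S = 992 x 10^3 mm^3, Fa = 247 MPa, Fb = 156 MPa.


f_a = P / A = 265000.0 / 8647 = 30.6465 MPa
f_b = M / S = 27000000.0 / 992000.0 = 27.2177 MPa
Ratio = f_a / Fa + f_b / Fb
= 30.6465 / 247 + 27.2177 / 156
= 0.2985 (dimensionless)

0.2985 (dimensionless)


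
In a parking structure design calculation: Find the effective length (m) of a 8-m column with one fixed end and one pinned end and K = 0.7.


L_eff = K * L
= 0.7 * 8
= 5.6 m

5.6 m


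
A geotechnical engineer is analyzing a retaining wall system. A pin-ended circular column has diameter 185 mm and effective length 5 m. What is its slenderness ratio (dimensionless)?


Radius of gyration r = d / 4 = 185 / 4 = 46.25 mm
L_eff = 5000.0 mm
Slenderness ratio = L / r = 5000.0 / 46.25 = 108.11 (dimensionless)

108.11 (dimensionless)


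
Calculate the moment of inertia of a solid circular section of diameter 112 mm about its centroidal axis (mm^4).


r = d / 2 = 112 / 2 = 56.0 mm
I = pi * r^4 / 4 = pi * 56.0^4 / 4
= 7723995.1 mm^4

7723995.1 mm^4


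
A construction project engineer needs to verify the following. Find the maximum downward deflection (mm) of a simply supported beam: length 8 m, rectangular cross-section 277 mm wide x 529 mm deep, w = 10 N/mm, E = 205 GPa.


I = 277 * 529^3 / 12 = 3417161771.08 mm^4
L = 8000.0 mm, w = 10 N/mm, E = 205000.0 MPa
delta = 5 * w * L^4 / (384 * E * I)
= 5 * 10 * 8000.0^4 / (384 * 205000.0 * 3417161771.08)
= 0.7613 mm

0.7613 mm


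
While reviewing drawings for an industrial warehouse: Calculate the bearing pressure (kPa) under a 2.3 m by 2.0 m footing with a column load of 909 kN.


A = 2.3 * 2.0 = 4.6 m^2
q = P / A = 909 / 4.6
= 197.6087 kPa

197.6087 kPa


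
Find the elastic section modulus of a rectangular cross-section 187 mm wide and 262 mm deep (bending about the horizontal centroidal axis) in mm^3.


S = b * h^2 / 6
= 187 * 262^2 / 6
= 187 * 68644 / 6
= 2139404.67 mm^3

2139404.67 mm^3


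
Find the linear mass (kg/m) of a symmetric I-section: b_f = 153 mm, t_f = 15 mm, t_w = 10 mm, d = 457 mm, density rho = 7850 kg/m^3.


A_flanges = 2 * 153 * 15 = 4590 mm^2
A_web = (457 - 2 * 15) * 10 = 4270 mm^2
A_total = 4590 + 4270 = 8860 mm^2 = 0.008860 m^2
Weight = rho * A = 7850 * 0.008860 = 69.551 kg/m

69.551 kg/m


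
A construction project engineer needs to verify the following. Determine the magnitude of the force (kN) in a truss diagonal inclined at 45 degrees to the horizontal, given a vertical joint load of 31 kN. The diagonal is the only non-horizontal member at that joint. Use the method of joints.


At the joint, only the diagonal has a vertical component, so vertical equilibrium gives:
F * sin(45) = 31
F = 31 / sin(45)
= 31 / 0.707107
= 43.84 kN

43.84 kN


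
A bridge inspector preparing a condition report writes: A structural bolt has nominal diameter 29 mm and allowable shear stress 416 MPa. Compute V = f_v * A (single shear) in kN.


A = pi * d^2 / 4 = pi * 29^2 / 4 = 660.5199 mm^2
V = f_v * A / 1000 = 416 * 660.5199 / 1000
= 274.7763 kN

274.7763 kN


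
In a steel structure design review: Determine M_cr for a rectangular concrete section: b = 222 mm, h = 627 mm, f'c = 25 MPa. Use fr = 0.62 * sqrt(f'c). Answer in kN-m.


fr = 0.62 * sqrt(25) = 0.62 * 5.0 = 3.1 MPa
I = 222 * 627^3 / 12 = 4560099835.5 mm^4
y_t = 313.5 mm
M_cr = fr * I / y_t = 3.1 * 4560099835.5 / 313.5 N-mm
= 45.0919 kN-m

45.0919 kN-m


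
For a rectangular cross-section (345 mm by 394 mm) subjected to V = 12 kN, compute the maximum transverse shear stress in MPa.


A = b * h = 345 * 394 = 135930 mm^2
V = 12 kN = 12000.0 N
tau_max = 1.5 * V / A = 1.5 * 12000.0 / 135930
= 0.1324 MPa

0.1324 MPa


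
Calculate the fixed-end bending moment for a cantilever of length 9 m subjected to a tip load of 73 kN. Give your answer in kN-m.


For a cantilever with a point load at the free end:
M_max = P * L = 73 * 9 = 657 kN-m

657 kN-m


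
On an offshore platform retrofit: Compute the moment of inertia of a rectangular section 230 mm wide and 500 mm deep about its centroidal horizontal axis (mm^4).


I = b * h^3 / 12
= 230 * 500^3 / 12
= 230 * 125000000 / 12
= 2395833333.33 mm^4

2395833333.33 mm^4


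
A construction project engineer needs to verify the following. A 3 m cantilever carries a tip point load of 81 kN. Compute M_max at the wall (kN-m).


For a cantilever with a point load at the free end:
M_max = P * L = 81 * 3 = 243 kN-m

243 kN-m


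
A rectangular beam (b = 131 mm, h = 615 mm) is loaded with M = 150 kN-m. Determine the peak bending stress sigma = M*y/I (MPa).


I = b * h^3 / 12 = 131 * 615^3 / 12 = 2539308093.75 mm^4
y = h / 2 = 615 / 2 = 307.5 mm
M = 150 kN-m = 150000000.0 N-mm
sigma = M * y / I = 150000000.0 * 307.5 / 2539308093.75
= 18.16 MPa

18.16 MPa


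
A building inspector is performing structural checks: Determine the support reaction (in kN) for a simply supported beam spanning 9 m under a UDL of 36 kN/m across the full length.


Total load = w * L = 36 * 9 = 324 kN
By symmetry, each reaction R = total / 2 = 324 / 2 = 162.0 kN

162.0 kN


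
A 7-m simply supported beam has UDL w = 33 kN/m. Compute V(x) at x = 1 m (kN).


R_A = w * L / 2 = 33 * 7 / 2 = 115.5 kN
V(x) = R_A - w * x = 115.5 - 33 * 1
= 82.5 kN

82.5 kN


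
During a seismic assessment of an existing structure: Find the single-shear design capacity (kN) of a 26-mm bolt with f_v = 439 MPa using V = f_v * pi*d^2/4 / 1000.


A = pi * d^2 / 4 = pi * 26^2 / 4 = 530.9292 mm^2
V = f_v * A / 1000 = 439 * 530.9292 / 1000
= 233.0779 kN

233.0779 kN


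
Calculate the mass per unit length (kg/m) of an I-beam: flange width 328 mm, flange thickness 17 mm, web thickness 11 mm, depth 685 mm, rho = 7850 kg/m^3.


A_flanges = 2 * 328 * 17 = 11152 mm^2
A_web = (685 - 2 * 17) * 11 = 7161 mm^2
A_total = 11152 + 7161 = 18313 mm^2 = 0.018313 m^2
Weight = rho * A = 7850 * 0.018313 = 143.757 kg/m

143.757 kg/m


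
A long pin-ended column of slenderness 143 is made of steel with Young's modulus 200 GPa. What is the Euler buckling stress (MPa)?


sigma_cr = pi^2 * E / lambda^2
= 9.8696 * 200000.0 / 143^2
= 9.8696 * 200000.0 / 20449
= 96.529 MPa

96.529 MPa


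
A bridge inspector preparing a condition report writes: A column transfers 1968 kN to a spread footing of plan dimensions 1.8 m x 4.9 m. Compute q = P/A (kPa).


A = 1.8 * 4.9 = 8.82 m^2
q = P / A = 1968 / 8.82
= 223.1293 kPa

223.1293 kPa


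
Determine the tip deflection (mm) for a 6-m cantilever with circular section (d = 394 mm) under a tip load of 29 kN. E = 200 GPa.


I = pi * d^4 / 64 = pi * 394^4 / 64 = 1182918396.8 mm^4
L = 6000.0 mm, P = 29000.0 N, E = 200000.0 MPa
delta = P * L^3 / (3 * E * I)
= 29000.0 * 6000.0^3 / (3 * 200000.0 * 1182918396.8)
= 8.8256 mm

8.8256 mm


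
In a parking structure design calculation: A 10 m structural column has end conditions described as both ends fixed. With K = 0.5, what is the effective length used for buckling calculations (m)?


L_eff = K * L
= 0.5 * 10
= 5.0 m

5.0 m


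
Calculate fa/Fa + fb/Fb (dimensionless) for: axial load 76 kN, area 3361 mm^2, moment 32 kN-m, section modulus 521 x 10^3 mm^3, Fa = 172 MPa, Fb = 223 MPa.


f_a = P / A = 76000.0 / 3361 = 22.6123 MPa
f_b = M / S = 32000000.0 / 521000.0 = 61.4203 MPa
Ratio = f_a / Fa + f_b / Fb
= 22.6123 / 172 + 61.4203 / 223
= 0.4069 (dimensionless)

0.4069 (dimensionless)


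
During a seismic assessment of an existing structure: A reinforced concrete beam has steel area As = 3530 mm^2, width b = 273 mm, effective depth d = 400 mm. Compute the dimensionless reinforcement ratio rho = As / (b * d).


rho = As / (b * d)
= 3530 / (273 * 400)
= 3530 / 109200
= 0.032326 (dimensionless)

0.032326 (dimensionless)


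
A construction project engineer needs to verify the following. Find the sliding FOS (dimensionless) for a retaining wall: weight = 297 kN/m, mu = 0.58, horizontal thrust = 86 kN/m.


Resisting force = mu * W = 0.58 * 297 = 172.26 kN/m
FOS = Resisting / Driving = 172.26 / 86
= 2.003 (dimensionless)

2.003 (dimensionless)


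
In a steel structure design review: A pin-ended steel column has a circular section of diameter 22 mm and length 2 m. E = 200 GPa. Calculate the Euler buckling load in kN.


I = pi * d^4 / 64 = 11499.01 mm^4
L = 2000.0 mm
P_cr = pi^2 * E * I / L^2
= 9.8696 * 200000.0 * 11499.01 / 2000.0^2
= 5674.54 N = 5.6745 kN

5.6745 kN


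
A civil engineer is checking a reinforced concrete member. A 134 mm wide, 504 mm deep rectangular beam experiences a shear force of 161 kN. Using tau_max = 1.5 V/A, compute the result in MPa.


A = b * h = 134 * 504 = 67536 mm^2
V = 161 kN = 161000.0 N
tau_max = 1.5 * V / A = 1.5 * 161000.0 / 67536
= 3.5759 MPa

3.5759 MPa


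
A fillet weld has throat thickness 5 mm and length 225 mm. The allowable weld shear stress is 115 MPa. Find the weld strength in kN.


Strength = throat * length * allowable stress
= 5 * 225 * 115 N
= 129375 N
= 129.38 kN

129.38 kN


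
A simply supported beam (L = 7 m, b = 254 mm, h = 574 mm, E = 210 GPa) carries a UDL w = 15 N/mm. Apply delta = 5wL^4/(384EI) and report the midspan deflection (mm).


I = 254 * 574^3 / 12 = 4003023574.67 mm^4
L = 7000.0 mm, w = 15 N/mm, E = 210000.0 MPa
delta = 5 * w * L^4 / (384 * E * I)
= 5 * 15 * 7000.0^4 / (384 * 210000.0 * 4003023574.67)
= 0.5578 mm

0.5578 mm


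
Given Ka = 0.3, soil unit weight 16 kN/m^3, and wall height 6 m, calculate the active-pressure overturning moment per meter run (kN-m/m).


Pa = 0.5 * Ka * gamma * H^2
= 0.5 * 0.3 * 16 * 6^2
= 86.4 kN/m
Arm = H / 3 = 6 / 3 = 2.0 m
Mo = Pa * arm = Pa * H / 3 = 86.4 * 6 / 3 = 172.8 kN-m/m

172.8 kN-m/m


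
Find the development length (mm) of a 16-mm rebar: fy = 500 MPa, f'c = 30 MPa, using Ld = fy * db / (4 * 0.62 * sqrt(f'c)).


Ld = (fy * db) / (4 * 0.62 * sqrt(f'c))
= (500 * 16) / (4 * 0.62 * sqrt(30))
= 8000 / 13.5835
= 588.95 mm

588.95 mm


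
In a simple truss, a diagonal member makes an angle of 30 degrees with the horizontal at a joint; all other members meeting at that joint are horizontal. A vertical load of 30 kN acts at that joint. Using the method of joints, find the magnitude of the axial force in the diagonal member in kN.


At the joint, only the diagonal has a vertical component, so vertical equilibrium gives:
F * sin(30) = 30
F = 30 / sin(30)
= 30 / 0.5
= 60.0 kN

60.0 kN


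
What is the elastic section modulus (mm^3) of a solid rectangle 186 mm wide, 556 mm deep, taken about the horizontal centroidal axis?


S = b * h^2 / 6
= 186 * 556^2 / 6
= 186 * 309136 / 6
= 9583216.0 mm^3

9583216.0 mm^3


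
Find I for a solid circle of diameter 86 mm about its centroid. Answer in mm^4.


r = d / 2 = 86 / 2 = 43.0 mm
I = pi * r^4 / 4 = pi * 43.0^4 / 4
= 2685120.03 mm^4

2685120.03 mm^4


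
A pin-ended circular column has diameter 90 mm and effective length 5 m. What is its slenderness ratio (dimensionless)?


Radius of gyration r = d / 4 = 90 / 4 = 22.5 mm
L_eff = 5000.0 mm
Slenderness ratio = L / r = 5000.0 / 22.5 = 222.22 (dimensionless)

222.22 (dimensionless)


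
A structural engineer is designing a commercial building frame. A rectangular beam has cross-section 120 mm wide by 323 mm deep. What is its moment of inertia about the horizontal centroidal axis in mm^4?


I = b * h^3 / 12
= 120 * 323^3 / 12
= 120 * 33698267 / 12
= 336982670.0 mm^4

336982670.0 mm^4


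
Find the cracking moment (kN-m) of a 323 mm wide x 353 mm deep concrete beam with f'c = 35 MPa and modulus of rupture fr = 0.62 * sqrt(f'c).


fr = 0.62 * sqrt(35) = 0.62 * 5.9161 = 3.668 MPa
I = 323 * 353^3 / 12 = 1183982797.58 mm^4
y_t = 176.5 mm
M_cr = fr * I / y_t = 3.668 * 1183982797.58 / 176.5 N-mm
= 24.6052 kN-m

24.6052 kN-m


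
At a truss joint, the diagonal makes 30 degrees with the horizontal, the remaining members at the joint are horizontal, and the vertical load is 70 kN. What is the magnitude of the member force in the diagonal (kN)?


At the joint, only the diagonal has a vertical component, so vertical equilibrium gives:
F * sin(30) = 70
F = 70 / sin(30)
= 70 / 0.5
= 140.0 kN

140.0 kN


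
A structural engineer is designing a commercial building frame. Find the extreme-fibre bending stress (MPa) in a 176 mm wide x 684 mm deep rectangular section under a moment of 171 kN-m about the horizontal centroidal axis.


I = b * h^3 / 12 = 176 * 684^3 / 12 = 4693531392.0 mm^4
y = h / 2 = 684 / 2 = 342.0 mm
M = 171 kN-m = 171000000.0 N-mm
sigma = M * y / I = 171000000.0 * 342.0 / 4693531392.0
= 12.46 MPa

12.46 MPa


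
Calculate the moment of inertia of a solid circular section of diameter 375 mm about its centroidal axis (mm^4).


r = d / 2 = 375 / 2 = 187.5 mm
I = pi * r^4 / 4 = pi * 187.5^4 / 4
= 970722217.33 mm^4

970722217.33 mm^4


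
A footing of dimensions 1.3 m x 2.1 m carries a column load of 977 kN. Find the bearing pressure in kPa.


A = 1.3 * 2.1 = 2.73 m^2
q = P / A = 977 / 2.73
= 357.8755 kPa

357.8755 kPa


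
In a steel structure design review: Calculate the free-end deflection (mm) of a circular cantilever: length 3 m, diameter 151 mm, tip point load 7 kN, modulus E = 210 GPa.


I = pi * d^4 / 64 = pi * 151^4 / 64 = 25519824.76 mm^4
L = 3000.0 mm, P = 7000.0 N, E = 210000.0 MPa
delta = P * L^3 / (3 * E * I)
= 7000.0 * 3000.0^3 / (3 * 210000.0 * 25519824.76)
= 11.7556 mm

11.7556 mm


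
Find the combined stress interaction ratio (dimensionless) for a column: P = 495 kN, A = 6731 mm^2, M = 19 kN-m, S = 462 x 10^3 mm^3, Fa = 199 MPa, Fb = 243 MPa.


f_a = P / A = 495000.0 / 6731 = 73.5403 MPa
f_b = M / S = 19000000.0 / 462000.0 = 41.1255 MPa
Ratio = f_a / Fa + f_b / Fb
= 73.5403 / 199 + 41.1255 / 243
= 0.5388 (dimensionless)

0.5388 (dimensionless)


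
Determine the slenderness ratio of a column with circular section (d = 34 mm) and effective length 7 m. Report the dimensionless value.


Radius of gyration r = d / 4 = 34 / 4 = 8.5 mm
L_eff = 7000.0 mm
Slenderness ratio = L / r = 7000.0 / 8.5 = 823.53 (dimensionless)

823.53 (dimensionless)


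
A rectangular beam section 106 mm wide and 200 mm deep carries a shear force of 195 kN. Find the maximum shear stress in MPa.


A = b * h = 106 * 200 = 21200 mm^2
V = 195 kN = 195000.0 N
tau_max = 1.5 * V / A = 1.5 * 195000.0 / 21200
= 13.7972 MPa

13.7972 MPa


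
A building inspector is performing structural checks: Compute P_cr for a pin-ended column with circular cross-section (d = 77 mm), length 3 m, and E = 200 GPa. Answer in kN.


I = pi * d^4 / 64 = 1725570.86 mm^4
L = 3000.0 mm
P_cr = pi^2 * E * I / L^2
= 9.8696 * 200000.0 * 1725570.86 / 3000.0^2
= 378460.04 N = 378.46 kN

378.46 kN


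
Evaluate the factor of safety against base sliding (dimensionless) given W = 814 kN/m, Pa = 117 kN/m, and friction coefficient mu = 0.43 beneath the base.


Resisting force = mu * W = 0.43 * 814 = 350.02 kN/m
FOS = Resisting / Driving = 350.02 / 117
= 2.9916 (dimensionless)

2.9916 (dimensionless)


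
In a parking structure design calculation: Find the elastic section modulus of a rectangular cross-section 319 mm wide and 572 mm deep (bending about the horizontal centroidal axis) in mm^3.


S = b * h^2 / 6
= 319 * 572^2 / 6
= 319 * 327184 / 6
= 17395282.67 mm^3

17395282.67 mm^3


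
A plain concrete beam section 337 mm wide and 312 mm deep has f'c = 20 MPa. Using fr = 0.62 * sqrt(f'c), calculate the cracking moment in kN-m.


fr = 0.62 * sqrt(20) = 0.62 * 4.4721 = 2.7727 MPa
I = 337 * 312^3 / 12 = 852928128.0 mm^4
y_t = 156.0 mm
M_cr = fr * I / y_t = 2.7727 * 852928128.0 / 156.0 N-mm
= 15.1598 kN-m

15.1598 kN-m


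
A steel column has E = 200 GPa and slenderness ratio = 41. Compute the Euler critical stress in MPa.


sigma_cr = pi^2 * E / lambda^2
= 9.8696 * 200000.0 / 41^2
= 9.8696 * 200000.0 / 1681
= 1174.2539 MPa

1174.2539 MPa


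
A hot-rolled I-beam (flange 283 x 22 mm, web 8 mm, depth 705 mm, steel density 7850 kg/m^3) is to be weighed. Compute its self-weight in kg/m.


A_flanges = 2 * 283 * 22 = 12452 mm^2
A_web = (705 - 2 * 22) * 8 = 5288 mm^2
A_total = 12452 + 5288 = 17740 mm^2 = 0.017740 m^2
Weight = rho * A = 7850 * 0.017740 = 139.259 kg/m

139.259 kg/m


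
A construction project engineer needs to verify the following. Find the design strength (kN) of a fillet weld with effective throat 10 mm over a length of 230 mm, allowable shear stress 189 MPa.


Strength = throat * length * allowable stress
= 10 * 230 * 189 N
= 434700 N
= 434.7 kN

434.7 kN


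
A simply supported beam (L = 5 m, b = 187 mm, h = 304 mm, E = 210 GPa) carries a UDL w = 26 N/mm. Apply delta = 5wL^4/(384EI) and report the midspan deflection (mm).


I = 187 * 304^3 / 12 = 437805397.33 mm^4
L = 5000.0 mm, w = 26 N/mm, E = 210000.0 MPa
delta = 5 * w * L^4 / (384 * E * I)
= 5 * 26 * 5000.0^4 / (384 * 210000.0 * 437805397.33)
= 2.3014 mm

2.3014 mm


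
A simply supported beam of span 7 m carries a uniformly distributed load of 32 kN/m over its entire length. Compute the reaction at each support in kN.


Total load = w * L = 32 * 7 = 224 kN
By symmetry, each reaction R = total / 2 = 224 / 2 = 112.0 kN

112.0 kN


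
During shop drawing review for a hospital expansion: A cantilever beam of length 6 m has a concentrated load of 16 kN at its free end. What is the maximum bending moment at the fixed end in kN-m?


For a cantilever with a point load at the free end:
M_max = P * L = 16 * 6 = 96 kN-m

96 kN-m


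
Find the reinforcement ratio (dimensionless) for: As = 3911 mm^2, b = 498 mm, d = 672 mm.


rho = As / (b * d)
= 3911 / (498 * 672)
= 3911 / 334656
= 0.011687 (dimensionless)

0.011687 (dimensionless)


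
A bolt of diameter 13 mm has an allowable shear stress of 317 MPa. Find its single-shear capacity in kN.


A = pi * d^2 / 4 = pi * 13^2 / 4 = 132.7323 mm^2
V = f_v * A / 1000 = 317 * 132.7323 / 1000
= 42.0761 kN

42.0761 kN


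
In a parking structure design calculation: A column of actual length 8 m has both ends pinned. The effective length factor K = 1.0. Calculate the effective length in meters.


L_eff = K * L
= 1.0 * 8
= 8.0 m

8.0 m


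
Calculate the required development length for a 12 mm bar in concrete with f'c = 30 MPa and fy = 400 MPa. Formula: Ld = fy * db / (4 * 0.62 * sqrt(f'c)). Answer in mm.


Ld = (fy * db) / (4 * 0.62 * sqrt(f'c))
= (400 * 12) / (4 * 0.62 * sqrt(30))
= 4800 / 13.5835
= 353.37 mm

353.37 mm


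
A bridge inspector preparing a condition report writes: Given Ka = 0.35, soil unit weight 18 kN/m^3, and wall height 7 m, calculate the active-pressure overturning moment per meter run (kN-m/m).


Pa = 0.5 * Ka * gamma * H^2
= 0.5 * 0.35 * 18 * 7^2
= 154.35 kN/m
Arm = H / 3 = 7 / 3 = 2.3333 m
Mo = Pa * arm = Pa * H / 3 = 154.35 * 7 / 3 = 360.15 kN-m/m

360.15 kN-m/m


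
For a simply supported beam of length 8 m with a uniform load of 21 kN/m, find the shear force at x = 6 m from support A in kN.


R_A = w * L / 2 = 21 * 8 / 2 = 84.0 kN
V(x) = R_A - w * x = 84.0 - 21 * 6
= -42.0 kN

-42.0 kN


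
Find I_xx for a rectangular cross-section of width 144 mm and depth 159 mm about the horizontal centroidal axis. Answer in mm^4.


I = b * h^3 / 12
= 144 * 159^3 / 12
= 144 * 4019679 / 12
= 48236148.0 mm^4

48236148.0 mm^4


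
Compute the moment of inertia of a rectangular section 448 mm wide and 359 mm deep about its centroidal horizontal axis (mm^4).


I = b * h^3 / 12
= 448 * 359^3 / 12
= 448 * 46268279 / 12
= 1727349082.67 mm^4

1727349082.67 mm^4


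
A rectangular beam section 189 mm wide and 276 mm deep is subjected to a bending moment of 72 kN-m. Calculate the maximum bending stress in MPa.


I = b * h^3 / 12 = 189 * 276^3 / 12 = 331137072.0 mm^4
y = h / 2 = 276 / 2 = 138.0 mm
M = 72 kN-m = 72000000.0 N-mm
sigma = M * y / I = 72000000.0 * 138.0 / 331137072.0
= 30.01 MPa

30.01 MPa


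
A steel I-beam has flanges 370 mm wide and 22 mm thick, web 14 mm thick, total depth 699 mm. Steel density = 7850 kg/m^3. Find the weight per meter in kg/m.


A_flanges = 2 * 370 * 22 = 16280 mm^2
A_web = (699 - 2 * 22) * 14 = 9170 mm^2
A_total = 16280 + 9170 = 25450 mm^2 = 0.025450 m^2
Weight = rho * A = 7850 * 0.025450 = 199.7825 kg/m

199.7825 kg/m


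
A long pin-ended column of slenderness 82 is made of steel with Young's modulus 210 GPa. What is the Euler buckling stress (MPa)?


sigma_cr = pi^2 * E / lambda^2
= 9.8696 * 210000.0 / 82^2
= 9.8696 * 210000.0 / 6724
= 308.2417 MPa

308.2417 MPa


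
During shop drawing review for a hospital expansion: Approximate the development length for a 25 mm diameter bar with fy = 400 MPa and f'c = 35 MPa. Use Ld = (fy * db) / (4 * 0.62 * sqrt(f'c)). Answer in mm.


Ld = (fy * db) / (4 * 0.62 * sqrt(f'c))
= (400 * 25) / (4 * 0.62 * sqrt(35))
= 10000 / 14.6719
= 681.58 mm

681.58 mm


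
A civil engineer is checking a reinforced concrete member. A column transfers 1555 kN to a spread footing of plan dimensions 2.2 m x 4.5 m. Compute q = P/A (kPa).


A = 2.2 * 4.5 = 9.9 m^2
q = P / A = 1555 / 9.9
= 157.0707 kPa

157.0707 kPa


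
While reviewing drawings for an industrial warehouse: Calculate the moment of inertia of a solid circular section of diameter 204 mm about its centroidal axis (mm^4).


r = d / 2 = 204 / 2 = 102.0 mm
I = pi * r^4 / 4 = pi * 102.0^4 / 4
= 85014023.05 mm^4

85014023.05 mm^4


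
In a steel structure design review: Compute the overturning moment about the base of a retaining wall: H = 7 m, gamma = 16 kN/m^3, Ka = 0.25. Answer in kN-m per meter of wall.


Pa = 0.5 * Ka * gamma * H^2
= 0.5 * 0.25 * 16 * 7^2
= 98.0 kN/m
Arm = H / 3 = 7 / 3 = 2.3333 m
Mo = Pa * arm = Pa * H / 3 = 98.0 * 7 / 3 = 228.6667 kN-m/m

228.6667 kN-m/m


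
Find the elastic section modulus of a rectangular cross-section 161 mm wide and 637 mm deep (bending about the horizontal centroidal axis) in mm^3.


S = b * h^2 / 6
= 161 * 637^2 / 6
= 161 * 405769 / 6
= 10888134.83 mm^3

10888134.83 mm^3


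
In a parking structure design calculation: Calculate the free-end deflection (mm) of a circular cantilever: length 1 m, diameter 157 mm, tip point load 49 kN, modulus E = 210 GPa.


I = pi * d^4 / 64 = pi * 157^4 / 64 = 29824179.76 mm^4
L = 1000.0 mm, P = 49000.0 N, E = 210000.0 MPa
delta = P * L^3 / (3 * E * I)
= 49000.0 * 1000.0^3 / (3 * 210000.0 * 29824179.76)
= 2.6079 mm

2.6079 mm


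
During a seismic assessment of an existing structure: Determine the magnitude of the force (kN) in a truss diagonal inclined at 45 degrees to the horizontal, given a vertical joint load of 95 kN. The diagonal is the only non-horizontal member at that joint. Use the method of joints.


At the joint, only the diagonal has a vertical component, so vertical equilibrium gives:
F * sin(45) = 95
F = 95 / sin(45)
= 95 / 0.707107
= 134.35 kN

134.35 kN


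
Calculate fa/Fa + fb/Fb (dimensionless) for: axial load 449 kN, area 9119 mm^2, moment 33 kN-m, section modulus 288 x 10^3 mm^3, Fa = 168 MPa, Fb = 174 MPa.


f_a = P / A = 449000.0 / 9119 = 49.2379 MPa
f_b = M / S = 33000000.0 / 288000.0 = 114.5833 MPa
Ratio = f_a / Fa + f_b / Fb
= 49.2379 / 168 + 114.5833 / 174
= 0.9516 (dimensionless)

0.9516 (dimensionless)


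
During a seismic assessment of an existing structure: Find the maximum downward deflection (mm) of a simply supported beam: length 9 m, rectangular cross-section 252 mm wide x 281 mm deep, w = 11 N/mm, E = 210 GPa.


I = 252 * 281^3 / 12 = 465948861.0 mm^4
L = 9000.0 mm, w = 11 N/mm, E = 210000.0 MPa
delta = 5 * w * L^4 / (384 * E * I)
= 5 * 11 * 9000.0^4 / (384 * 210000.0 * 465948861.0)
= 9.6038 mm

9.6038 mm


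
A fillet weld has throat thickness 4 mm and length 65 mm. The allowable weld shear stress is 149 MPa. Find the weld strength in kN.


Strength = throat * length * allowable stress
= 4 * 65 * 149 N
= 38740 N
= 38.74 kN

38.74 kN


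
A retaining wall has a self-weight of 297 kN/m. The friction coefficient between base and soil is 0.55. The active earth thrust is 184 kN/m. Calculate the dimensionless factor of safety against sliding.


Resisting force = mu * W = 0.55 * 297 = 163.35 kN/m
FOS = Resisting / Driving = 163.35 / 184
= 0.8878 (dimensionless)

0.8878 (dimensionless)


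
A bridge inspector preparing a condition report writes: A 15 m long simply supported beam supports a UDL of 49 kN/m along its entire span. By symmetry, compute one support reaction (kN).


Total load = w * L = 49 * 15 = 735 kN
By symmetry, each reaction R = total / 2 = 735 / 2 = 367.5 kN

367.5 kN


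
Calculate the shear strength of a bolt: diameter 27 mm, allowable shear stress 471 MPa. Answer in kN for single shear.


A = pi * d^2 / 4 = pi * 27^2 / 4 = 572.5553 mm^2
V = f_v * A / 1000 = 471 * 572.5553 / 1000
= 269.6735 kN

269.6735 kN


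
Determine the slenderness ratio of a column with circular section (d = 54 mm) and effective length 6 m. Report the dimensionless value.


Radius of gyration r = d / 4 = 54 / 4 = 13.5 mm
L_eff = 6000.0 mm
Slenderness ratio = L / r = 6000.0 / 13.5 = 444.44 (dimensionless)

444.44 (dimensionless)


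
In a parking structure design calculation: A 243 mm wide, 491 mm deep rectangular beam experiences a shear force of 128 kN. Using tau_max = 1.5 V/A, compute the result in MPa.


A = b * h = 243 * 491 = 119313 mm^2
V = 128 kN = 128000.0 N
tau_max = 1.5 * V / A = 1.5 * 128000.0 / 119313
= 1.6092 MPa

1.6092 MPa


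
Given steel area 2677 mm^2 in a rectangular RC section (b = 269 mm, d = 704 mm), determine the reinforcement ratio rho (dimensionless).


rho = As / (b * d)
= 2677 / (269 * 704)
= 2677 / 189376
= 0.014136 (dimensionless)

0.014136 (dimensionless)


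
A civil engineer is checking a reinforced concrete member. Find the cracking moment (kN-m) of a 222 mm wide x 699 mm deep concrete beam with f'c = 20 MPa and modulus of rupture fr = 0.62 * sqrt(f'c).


fr = 0.62 * sqrt(20) = 0.62 * 4.4721 = 2.7727 MPa
I = 222 * 699^3 / 12 = 6318343831.5 mm^4
y_t = 349.5 mm
M_cr = fr * I / y_t = 2.7727 * 6318343831.5 / 349.5 N-mm
= 50.126 kN-m

50.126 kN-m


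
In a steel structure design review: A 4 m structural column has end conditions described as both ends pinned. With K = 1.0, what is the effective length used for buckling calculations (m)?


L_eff = K * L
= 1.0 * 4
= 4.0 m

4.0 m


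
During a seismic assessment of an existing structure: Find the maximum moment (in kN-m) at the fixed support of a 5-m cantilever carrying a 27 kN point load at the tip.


For a cantilever with a point load at the free end:
M_max = P * L = 27 * 5 = 135 kN-m

135 kN-m


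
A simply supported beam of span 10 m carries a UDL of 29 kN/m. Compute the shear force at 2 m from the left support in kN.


R_A = w * L / 2 = 29 * 10 / 2 = 145.0 kN
V(x) = R_A - w * x = 145.0 - 29 * 2
= 87.0 kN

87.0 kN


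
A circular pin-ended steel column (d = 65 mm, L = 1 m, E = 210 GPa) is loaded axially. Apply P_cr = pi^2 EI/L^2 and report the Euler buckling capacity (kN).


I = pi * d^4 / 64 = 876240.51 mm^4
L = 1000.0 mm
P_cr = pi^2 * E * I / L^2
= 9.8696 * 210000.0 * 876240.51 / 1000.0^2
= 1816110.9 N = 1816.1109 kN

1816.1109 kN


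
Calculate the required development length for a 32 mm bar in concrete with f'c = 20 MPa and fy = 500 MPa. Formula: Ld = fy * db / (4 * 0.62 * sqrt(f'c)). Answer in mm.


Ld = (fy * db) / (4 * 0.62 * sqrt(f'c))
= (500 * 32) / (4 * 0.62 * sqrt(20))
= 16000 / 11.0909
= 1442.62 mm

1442.62 mm


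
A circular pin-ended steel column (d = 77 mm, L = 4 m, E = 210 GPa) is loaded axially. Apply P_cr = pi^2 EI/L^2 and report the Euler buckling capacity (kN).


I = pi * d^4 / 64 = 1725570.86 mm^4
L = 4000.0 mm
P_cr = pi^2 * E * I / L^2
= 9.8696 * 210000.0 * 1725570.86 / 4000.0^2
= 223527.96 N = 223.528 kN

223.528 kN


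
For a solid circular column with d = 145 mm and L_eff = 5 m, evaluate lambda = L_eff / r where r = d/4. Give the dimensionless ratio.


Radius of gyration r = d / 4 = 145 / 4 = 36.25 mm
L_eff = 5000.0 mm
Slenderness ratio = L / r = 5000.0 / 36.25 = 137.93 (dimensionless)

137.93 (dimensionless)


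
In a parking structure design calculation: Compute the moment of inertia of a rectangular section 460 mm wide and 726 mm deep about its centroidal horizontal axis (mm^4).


I = b * h^3 / 12
= 460 * 726^3 / 12
= 460 * 382657176 / 12
= 14668525080.0 mm^4

14668525080.0 mm^4


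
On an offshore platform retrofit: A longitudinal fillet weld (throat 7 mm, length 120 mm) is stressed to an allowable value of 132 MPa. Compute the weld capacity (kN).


Strength = throat * length * allowable stress
= 7 * 120 * 132 N
= 110880 N
= 110.88 kN

110.88 kN


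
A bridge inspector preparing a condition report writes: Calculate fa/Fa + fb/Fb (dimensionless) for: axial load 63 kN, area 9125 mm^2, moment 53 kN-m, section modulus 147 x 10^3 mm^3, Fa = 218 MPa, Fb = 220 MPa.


f_a = P / A = 63000.0 / 9125 = 6.9041 MPa
f_b = M / S = 53000000.0 / 147000.0 = 360.5442 MPa
Ratio = f_a / Fa + f_b / Fb
= 6.9041 / 218 + 360.5442 / 220
= 1.6705 (dimensionless)

1.6705 (dimensionless)


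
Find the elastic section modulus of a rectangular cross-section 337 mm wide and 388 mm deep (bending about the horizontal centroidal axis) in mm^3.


S = b * h^2 / 6
= 337 * 388^2 / 6
= 337 * 150544 / 6
= 8455554.67 mm^3

8455554.67 mm^3


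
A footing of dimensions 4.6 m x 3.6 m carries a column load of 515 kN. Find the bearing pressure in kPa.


A = 4.6 * 3.6 = 16.56 m^2
q = P / A = 515 / 16.56
= 31.099 kPa

31.099 kPa
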